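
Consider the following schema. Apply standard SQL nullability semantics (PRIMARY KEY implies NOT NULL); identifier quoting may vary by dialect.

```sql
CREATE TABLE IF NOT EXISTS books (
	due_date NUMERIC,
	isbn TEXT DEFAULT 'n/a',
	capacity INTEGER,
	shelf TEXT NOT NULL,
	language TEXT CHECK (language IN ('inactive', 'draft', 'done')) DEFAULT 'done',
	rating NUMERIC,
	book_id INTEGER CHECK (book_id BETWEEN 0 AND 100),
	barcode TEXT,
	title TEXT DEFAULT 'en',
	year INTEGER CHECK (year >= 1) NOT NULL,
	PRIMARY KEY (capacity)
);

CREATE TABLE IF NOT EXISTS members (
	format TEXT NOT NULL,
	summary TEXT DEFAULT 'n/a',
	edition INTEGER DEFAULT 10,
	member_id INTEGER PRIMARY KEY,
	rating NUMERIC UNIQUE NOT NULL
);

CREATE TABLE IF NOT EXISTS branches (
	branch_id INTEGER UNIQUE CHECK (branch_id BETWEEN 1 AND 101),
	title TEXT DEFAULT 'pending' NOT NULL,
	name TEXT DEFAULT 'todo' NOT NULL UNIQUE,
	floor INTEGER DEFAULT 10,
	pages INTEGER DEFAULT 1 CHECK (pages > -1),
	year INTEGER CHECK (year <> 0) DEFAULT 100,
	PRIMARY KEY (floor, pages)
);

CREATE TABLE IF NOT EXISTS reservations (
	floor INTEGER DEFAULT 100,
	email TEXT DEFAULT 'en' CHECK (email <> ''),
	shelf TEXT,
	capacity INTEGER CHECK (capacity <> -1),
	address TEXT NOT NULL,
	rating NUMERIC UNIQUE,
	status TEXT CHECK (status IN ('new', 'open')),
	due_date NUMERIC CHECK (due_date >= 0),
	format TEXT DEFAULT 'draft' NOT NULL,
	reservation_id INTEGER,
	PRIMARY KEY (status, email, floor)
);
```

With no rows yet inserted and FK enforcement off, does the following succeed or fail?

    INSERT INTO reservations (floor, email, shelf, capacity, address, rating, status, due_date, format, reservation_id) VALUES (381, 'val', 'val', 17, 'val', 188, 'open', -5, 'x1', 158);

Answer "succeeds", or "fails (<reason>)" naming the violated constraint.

The value -5 for due_date violates CHECK (due_date >= 0).

fails (CHECK on due_date)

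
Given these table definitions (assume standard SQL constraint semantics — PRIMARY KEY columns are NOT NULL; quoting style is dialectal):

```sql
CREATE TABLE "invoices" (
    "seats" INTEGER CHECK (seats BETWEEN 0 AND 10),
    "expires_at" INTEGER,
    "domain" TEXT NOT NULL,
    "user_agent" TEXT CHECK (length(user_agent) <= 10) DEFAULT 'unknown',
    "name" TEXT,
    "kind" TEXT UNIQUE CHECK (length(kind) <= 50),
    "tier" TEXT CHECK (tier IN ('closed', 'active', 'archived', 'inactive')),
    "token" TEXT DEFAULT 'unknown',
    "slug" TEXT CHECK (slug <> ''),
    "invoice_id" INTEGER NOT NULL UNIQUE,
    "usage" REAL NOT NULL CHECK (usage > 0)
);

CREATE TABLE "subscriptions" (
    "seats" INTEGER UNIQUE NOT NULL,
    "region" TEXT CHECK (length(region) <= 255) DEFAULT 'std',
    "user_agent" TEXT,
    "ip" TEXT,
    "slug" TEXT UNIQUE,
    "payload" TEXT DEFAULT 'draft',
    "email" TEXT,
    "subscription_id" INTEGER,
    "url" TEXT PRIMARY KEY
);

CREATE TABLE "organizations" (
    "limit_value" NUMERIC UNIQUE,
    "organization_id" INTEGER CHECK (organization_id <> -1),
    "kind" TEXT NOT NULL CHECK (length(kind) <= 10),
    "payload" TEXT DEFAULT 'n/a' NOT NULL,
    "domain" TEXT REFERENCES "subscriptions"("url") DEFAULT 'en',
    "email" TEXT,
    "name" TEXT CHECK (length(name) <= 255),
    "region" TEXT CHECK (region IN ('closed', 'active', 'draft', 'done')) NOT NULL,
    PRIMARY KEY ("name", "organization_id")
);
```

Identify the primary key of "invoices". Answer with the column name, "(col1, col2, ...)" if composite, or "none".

none

No column is declared PRIMARY KEY inline, and there is no table-level PRIMARY KEY clause in invoices.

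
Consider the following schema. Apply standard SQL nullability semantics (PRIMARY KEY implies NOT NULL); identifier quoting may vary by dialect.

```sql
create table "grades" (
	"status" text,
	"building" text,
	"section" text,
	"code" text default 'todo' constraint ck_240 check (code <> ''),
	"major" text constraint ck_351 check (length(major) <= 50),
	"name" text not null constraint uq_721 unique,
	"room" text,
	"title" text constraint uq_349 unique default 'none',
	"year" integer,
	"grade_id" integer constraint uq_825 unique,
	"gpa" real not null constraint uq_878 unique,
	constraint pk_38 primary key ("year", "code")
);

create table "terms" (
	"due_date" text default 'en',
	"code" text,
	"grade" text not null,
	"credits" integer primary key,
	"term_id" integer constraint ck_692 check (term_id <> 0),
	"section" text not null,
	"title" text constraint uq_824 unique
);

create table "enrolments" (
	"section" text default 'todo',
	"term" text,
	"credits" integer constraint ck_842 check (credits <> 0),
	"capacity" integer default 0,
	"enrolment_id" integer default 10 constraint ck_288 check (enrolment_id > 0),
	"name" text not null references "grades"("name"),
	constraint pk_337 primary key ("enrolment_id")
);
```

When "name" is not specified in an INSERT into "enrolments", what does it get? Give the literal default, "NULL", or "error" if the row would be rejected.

error

name has no DEFAULT clause.
Omitting it would insert NULL, but it is declared NOT NULL, so the INSERT fails.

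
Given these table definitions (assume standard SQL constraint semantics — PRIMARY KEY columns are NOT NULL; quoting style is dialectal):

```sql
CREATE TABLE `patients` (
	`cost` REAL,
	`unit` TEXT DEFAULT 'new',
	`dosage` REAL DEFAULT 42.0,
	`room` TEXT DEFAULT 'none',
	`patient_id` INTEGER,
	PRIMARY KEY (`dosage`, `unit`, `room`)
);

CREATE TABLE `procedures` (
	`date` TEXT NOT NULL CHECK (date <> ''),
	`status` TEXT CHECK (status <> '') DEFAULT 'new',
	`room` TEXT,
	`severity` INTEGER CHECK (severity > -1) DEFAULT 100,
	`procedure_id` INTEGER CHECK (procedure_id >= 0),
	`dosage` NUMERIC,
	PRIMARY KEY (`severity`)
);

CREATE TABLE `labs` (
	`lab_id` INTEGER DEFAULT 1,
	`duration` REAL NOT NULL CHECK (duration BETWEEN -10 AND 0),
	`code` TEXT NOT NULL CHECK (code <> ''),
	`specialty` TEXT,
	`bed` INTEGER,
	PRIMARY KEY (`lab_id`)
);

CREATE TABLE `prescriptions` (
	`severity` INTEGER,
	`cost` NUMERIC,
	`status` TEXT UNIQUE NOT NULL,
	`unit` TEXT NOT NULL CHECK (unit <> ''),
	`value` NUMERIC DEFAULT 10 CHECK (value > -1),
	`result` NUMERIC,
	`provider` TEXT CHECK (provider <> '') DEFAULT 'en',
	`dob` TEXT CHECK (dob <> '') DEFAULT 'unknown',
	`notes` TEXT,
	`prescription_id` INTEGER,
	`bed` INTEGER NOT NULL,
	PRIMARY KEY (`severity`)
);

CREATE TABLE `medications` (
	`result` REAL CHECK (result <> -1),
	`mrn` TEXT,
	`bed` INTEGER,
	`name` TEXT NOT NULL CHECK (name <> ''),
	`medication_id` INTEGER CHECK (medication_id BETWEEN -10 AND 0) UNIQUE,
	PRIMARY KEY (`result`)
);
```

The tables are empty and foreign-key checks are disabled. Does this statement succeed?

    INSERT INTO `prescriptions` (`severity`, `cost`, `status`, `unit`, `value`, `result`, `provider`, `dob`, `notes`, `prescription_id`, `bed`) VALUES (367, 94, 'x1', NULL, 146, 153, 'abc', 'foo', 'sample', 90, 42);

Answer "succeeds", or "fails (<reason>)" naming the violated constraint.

fails (NOT NULL on unit)

unit is explicitly set to NULL, but unit is declared NOT NULL.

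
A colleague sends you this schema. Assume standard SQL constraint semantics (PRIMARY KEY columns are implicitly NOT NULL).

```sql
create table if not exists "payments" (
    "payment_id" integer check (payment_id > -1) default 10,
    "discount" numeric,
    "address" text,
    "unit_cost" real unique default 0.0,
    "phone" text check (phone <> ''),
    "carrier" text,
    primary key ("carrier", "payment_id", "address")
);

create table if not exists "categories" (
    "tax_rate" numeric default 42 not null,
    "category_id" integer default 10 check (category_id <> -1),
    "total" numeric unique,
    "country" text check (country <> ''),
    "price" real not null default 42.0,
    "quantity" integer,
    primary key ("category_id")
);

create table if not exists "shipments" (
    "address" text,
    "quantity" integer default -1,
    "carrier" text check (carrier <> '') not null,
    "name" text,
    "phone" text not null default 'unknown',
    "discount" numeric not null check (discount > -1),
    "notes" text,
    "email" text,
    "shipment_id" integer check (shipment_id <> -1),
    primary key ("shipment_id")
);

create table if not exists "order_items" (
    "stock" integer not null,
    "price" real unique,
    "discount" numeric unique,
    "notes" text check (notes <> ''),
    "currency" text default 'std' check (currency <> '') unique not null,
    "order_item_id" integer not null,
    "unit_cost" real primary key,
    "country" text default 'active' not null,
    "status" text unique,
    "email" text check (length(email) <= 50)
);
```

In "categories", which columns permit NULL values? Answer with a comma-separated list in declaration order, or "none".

total, country, quantity

- tax_rate: declared NOT NULL → not nullable.
- category_id: part of the PRIMARY KEY, which implies NOT NULL → not nullable.
- total: UNIQUE does not imply NOT NULL → nullable.
- country: CHECK does not forbid NULL (a CHECK constraint passes when its expression is NULL) → nullable.
- price: declared NOT NULL → not nullable.
- quantity: no NOT NULL constraint applies → nullable.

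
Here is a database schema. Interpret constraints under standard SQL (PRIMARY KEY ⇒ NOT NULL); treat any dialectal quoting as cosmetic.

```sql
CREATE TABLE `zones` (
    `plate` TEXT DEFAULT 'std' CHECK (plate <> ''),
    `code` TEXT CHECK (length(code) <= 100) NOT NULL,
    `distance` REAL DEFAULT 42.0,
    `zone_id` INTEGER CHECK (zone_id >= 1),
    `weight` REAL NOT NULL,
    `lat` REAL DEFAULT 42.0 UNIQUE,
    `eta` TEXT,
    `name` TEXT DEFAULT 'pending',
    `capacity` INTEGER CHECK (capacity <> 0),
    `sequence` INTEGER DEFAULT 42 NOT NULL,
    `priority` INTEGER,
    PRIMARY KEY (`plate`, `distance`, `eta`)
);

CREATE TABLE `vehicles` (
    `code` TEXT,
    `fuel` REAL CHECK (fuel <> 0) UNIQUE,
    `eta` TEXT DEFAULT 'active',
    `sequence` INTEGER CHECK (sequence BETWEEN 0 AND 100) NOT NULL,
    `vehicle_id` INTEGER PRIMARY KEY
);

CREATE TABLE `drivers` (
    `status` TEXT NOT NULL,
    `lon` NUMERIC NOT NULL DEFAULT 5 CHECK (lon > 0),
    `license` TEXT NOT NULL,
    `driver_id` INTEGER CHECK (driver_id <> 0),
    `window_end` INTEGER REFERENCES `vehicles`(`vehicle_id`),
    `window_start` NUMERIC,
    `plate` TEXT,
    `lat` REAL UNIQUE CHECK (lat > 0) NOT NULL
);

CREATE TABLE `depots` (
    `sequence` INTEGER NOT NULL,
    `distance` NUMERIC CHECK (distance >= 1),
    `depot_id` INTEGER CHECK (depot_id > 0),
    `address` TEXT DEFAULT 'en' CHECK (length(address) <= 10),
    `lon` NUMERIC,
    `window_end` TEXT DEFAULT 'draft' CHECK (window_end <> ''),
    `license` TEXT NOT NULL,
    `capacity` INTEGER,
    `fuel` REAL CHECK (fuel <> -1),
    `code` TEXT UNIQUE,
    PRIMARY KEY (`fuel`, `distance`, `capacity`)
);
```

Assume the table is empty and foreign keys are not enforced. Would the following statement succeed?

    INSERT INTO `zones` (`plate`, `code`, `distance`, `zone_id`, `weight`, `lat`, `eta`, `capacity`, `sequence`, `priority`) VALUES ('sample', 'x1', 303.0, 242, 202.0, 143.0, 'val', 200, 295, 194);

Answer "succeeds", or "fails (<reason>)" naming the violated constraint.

succeeds

NOT NULL columns: code is supplied; distance is supplied; eta is supplied; plate is supplied; sequence is supplied; weight is supplied.
CHECK constraints: 'sample' satisfies (plate <> ''); 'x1' satisfies (length(code) <= 100); 242 satisfies (zone_id >= 1); 200 satisfies (capacity <> 0).
No constraint is violated.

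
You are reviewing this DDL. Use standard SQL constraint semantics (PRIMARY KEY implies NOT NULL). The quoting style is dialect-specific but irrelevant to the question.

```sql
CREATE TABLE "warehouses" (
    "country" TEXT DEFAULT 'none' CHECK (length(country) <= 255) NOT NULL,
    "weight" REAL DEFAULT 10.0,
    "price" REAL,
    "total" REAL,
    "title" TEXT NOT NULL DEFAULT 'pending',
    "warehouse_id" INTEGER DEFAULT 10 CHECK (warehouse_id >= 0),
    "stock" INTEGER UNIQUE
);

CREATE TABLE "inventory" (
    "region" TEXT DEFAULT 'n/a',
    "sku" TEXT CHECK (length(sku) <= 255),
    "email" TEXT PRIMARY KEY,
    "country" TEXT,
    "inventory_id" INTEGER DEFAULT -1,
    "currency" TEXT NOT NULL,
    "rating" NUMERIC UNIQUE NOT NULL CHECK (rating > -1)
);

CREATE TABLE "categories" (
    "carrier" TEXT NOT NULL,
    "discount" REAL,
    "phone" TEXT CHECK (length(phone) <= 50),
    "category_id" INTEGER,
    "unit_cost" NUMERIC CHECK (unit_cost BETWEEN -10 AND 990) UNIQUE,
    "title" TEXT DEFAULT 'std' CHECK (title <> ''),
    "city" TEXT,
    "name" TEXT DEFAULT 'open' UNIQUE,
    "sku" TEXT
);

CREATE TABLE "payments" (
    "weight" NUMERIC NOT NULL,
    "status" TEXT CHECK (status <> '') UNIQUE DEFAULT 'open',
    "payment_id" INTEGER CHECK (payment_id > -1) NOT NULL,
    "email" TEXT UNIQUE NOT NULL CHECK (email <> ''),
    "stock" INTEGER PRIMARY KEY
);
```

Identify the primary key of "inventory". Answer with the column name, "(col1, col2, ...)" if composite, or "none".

email is declared PRIMARY KEY inline on the column.

email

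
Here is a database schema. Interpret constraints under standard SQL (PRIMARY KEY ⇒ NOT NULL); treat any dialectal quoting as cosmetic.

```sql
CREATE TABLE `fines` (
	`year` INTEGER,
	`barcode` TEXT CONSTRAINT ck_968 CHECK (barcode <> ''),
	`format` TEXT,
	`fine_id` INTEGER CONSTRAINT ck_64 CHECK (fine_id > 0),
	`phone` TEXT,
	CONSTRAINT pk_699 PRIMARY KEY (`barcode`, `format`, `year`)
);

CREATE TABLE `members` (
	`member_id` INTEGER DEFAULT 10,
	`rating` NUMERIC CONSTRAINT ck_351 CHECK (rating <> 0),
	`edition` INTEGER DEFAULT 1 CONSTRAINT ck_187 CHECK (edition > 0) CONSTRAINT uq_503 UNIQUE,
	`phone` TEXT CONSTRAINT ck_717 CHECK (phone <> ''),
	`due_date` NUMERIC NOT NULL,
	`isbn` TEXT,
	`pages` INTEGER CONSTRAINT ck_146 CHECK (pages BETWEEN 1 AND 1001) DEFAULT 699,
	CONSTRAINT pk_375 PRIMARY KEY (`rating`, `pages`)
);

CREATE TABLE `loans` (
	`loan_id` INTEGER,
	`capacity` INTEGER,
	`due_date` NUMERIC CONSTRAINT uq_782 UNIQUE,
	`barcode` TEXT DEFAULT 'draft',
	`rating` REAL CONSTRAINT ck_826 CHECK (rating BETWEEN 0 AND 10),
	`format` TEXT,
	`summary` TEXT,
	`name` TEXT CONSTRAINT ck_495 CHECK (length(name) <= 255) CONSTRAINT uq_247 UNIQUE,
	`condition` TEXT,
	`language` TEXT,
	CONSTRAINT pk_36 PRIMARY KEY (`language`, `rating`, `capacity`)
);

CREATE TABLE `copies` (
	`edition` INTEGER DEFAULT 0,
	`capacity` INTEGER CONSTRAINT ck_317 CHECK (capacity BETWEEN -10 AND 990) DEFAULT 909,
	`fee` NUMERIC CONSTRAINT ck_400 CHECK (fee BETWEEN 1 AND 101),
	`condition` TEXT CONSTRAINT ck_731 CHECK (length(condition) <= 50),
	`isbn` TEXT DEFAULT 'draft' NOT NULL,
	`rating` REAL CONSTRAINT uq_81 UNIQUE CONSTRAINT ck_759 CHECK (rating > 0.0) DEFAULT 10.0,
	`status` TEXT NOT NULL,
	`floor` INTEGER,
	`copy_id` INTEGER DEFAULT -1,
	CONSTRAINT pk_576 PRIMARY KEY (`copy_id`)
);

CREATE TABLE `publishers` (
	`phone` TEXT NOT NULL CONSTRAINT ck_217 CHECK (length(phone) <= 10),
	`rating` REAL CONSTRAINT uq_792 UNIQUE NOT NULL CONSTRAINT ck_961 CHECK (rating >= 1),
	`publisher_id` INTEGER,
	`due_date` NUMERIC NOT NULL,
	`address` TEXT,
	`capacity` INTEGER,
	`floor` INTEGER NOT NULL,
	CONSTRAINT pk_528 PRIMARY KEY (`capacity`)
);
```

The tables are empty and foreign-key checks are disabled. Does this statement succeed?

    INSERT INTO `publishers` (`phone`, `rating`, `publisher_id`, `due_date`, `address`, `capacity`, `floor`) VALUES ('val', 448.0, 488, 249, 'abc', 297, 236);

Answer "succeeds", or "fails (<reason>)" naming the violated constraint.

succeeds

NOT NULL columns: capacity is supplied; due_date is supplied; floor is supplied; phone is supplied; rating is supplied.
CHECK constraints: 'val' satisfies (length(phone) <= 10); 448.0 satisfies (rating >= 1).
No constraint is violated.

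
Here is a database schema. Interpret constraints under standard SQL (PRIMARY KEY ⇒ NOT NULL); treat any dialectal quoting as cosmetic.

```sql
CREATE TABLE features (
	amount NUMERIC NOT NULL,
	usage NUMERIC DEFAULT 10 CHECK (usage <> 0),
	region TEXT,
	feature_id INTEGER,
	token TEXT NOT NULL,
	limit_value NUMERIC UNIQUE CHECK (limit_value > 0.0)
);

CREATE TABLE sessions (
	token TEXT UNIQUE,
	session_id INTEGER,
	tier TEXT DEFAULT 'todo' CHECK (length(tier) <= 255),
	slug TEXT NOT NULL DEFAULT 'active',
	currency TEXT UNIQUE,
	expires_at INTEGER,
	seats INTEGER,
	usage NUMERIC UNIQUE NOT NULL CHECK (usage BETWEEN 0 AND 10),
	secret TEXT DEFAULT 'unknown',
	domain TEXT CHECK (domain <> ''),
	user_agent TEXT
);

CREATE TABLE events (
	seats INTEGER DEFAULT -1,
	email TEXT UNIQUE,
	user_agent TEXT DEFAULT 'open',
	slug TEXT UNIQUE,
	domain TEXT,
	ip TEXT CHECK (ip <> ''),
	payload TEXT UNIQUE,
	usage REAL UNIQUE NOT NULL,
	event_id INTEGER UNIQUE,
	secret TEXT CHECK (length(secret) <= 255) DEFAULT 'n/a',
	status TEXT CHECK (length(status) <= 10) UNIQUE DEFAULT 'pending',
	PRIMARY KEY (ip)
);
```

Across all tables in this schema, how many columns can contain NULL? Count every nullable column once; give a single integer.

22

features: 4 nullable (usage, region, feature_id, limit_value — PK none and explicit NOT NULL columns excluded).
sessions: 9 nullable (token, session_id, tier, currency, expires_at, seats, secret, domain, user_agent — PK none and explicit NOT NULL columns excluded).
events: 9 nullable (seats, email, user_agent, slug, domain, payload, event_id, secret, status — PK (ip) and explicit NOT NULL columns excluded).
Total: 4 + 9 + 9 = 22.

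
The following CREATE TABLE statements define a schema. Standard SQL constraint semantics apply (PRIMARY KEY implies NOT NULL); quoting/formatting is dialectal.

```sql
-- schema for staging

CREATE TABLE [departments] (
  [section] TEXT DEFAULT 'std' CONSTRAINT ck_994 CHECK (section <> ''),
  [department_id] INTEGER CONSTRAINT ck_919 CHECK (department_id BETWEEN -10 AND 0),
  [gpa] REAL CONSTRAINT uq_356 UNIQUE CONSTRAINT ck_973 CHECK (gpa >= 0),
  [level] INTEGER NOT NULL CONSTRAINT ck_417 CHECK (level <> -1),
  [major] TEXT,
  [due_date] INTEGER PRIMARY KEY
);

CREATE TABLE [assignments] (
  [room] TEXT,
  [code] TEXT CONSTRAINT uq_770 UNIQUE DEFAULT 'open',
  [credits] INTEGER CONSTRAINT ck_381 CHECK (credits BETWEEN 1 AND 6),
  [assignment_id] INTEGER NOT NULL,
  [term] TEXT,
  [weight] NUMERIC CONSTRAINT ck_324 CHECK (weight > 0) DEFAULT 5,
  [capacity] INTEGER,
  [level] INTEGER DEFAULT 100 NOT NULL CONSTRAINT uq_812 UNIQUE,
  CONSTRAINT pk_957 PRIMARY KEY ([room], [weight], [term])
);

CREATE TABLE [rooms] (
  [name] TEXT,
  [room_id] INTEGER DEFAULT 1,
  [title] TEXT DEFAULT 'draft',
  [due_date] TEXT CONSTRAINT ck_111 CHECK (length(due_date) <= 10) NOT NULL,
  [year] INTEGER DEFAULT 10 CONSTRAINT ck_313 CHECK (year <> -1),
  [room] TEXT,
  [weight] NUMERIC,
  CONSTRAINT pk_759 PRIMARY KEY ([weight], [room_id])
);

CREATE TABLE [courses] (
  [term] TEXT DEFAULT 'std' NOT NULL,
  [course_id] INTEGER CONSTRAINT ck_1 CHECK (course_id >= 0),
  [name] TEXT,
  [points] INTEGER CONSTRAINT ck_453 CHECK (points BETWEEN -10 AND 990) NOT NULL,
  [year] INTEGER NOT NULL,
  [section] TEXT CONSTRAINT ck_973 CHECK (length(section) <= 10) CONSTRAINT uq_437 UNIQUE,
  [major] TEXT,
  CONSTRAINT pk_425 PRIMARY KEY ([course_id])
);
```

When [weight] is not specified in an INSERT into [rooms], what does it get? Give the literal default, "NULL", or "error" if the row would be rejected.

error

weight has no DEFAULT clause.
Omitting it would insert NULL, but it is part of the PRIMARY KEY, so the INSERT fails.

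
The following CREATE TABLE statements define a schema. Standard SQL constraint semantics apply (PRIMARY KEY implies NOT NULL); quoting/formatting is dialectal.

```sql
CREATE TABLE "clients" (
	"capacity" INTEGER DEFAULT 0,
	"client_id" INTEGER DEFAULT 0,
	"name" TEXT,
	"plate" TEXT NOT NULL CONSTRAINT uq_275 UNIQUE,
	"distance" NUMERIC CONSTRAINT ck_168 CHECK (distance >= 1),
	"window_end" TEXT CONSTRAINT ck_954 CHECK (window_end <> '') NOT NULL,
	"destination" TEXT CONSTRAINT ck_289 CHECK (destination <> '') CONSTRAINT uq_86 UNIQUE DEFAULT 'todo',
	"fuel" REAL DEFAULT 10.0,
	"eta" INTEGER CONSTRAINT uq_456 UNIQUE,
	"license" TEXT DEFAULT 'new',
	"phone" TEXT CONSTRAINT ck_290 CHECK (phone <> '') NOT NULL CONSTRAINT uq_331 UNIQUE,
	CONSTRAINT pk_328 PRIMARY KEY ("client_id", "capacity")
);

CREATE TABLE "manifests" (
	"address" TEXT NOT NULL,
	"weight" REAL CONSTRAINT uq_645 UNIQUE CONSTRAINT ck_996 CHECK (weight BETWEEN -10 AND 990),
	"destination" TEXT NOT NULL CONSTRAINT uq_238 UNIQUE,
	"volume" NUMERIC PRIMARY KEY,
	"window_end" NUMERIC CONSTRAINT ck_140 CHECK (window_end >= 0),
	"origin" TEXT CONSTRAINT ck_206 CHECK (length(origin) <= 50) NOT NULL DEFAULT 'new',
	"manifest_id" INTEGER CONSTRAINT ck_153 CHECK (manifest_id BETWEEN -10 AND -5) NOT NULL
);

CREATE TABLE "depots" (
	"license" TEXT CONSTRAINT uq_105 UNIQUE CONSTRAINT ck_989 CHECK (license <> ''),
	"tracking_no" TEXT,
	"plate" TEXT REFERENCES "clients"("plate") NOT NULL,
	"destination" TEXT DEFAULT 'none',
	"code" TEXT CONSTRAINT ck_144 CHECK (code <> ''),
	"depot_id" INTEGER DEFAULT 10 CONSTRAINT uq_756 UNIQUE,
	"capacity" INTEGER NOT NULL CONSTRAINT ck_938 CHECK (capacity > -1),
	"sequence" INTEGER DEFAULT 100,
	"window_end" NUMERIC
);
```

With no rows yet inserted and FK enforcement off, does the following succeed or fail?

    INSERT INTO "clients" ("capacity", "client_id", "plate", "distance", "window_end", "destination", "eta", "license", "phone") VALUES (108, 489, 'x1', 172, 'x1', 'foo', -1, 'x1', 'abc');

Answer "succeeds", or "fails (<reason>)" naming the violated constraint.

succeeds

NOT NULL columns: capacity is supplied; client_id is supplied; phone is supplied; plate is supplied; window_end is supplied.
CHECK constraints: 172 satisfies (distance >= 1); 'x1' satisfies (window_end <> ''); 'foo' satisfies (destination <> ''); 'abc' satisfies (phone <> '').
No constraint is violated.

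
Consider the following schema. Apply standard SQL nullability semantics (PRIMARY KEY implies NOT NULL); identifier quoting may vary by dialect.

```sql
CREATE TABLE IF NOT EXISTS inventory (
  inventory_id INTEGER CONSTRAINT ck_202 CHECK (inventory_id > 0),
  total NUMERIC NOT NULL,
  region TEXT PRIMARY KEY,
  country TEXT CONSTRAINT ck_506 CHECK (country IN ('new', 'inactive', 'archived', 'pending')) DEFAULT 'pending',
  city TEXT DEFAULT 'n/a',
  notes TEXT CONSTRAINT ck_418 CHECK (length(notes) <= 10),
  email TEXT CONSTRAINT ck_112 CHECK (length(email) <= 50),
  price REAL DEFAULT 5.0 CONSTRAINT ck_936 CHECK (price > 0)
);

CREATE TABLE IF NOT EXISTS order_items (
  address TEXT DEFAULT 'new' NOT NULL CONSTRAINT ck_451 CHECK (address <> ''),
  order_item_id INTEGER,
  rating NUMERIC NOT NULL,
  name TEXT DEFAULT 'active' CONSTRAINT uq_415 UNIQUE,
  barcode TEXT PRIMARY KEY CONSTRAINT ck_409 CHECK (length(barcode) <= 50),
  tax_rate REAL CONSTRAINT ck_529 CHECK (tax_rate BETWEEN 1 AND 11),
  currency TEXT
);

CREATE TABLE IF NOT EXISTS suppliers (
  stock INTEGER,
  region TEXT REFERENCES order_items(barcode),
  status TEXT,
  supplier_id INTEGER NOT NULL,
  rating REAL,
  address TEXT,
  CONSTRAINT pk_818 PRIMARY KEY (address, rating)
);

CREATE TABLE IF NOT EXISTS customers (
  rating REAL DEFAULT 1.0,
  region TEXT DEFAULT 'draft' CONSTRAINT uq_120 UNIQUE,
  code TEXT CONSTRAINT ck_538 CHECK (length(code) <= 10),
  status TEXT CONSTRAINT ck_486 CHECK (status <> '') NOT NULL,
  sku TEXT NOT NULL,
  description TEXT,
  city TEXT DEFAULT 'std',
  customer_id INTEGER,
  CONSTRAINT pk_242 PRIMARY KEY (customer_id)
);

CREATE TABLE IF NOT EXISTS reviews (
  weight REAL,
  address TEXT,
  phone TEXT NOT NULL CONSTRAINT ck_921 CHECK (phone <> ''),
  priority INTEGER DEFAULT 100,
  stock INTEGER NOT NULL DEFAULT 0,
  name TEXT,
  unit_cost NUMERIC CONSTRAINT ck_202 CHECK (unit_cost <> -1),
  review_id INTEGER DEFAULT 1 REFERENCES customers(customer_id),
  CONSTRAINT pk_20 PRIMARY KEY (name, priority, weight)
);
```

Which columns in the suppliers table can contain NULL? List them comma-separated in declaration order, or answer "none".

stock, region, status

- stock: no NOT NULL constraint applies → nullable.
- region: a foreign key column may be NULL unless separately constrained → nullable.
- status: no NOT NULL constraint applies → nullable.
- supplier_id: declared NOT NULL → not nullable.
- rating: part of the PRIMARY KEY, which implies NOT NULL → not nullable.
- address: part of the PRIMARY KEY, which implies NOT NULL → not nullable.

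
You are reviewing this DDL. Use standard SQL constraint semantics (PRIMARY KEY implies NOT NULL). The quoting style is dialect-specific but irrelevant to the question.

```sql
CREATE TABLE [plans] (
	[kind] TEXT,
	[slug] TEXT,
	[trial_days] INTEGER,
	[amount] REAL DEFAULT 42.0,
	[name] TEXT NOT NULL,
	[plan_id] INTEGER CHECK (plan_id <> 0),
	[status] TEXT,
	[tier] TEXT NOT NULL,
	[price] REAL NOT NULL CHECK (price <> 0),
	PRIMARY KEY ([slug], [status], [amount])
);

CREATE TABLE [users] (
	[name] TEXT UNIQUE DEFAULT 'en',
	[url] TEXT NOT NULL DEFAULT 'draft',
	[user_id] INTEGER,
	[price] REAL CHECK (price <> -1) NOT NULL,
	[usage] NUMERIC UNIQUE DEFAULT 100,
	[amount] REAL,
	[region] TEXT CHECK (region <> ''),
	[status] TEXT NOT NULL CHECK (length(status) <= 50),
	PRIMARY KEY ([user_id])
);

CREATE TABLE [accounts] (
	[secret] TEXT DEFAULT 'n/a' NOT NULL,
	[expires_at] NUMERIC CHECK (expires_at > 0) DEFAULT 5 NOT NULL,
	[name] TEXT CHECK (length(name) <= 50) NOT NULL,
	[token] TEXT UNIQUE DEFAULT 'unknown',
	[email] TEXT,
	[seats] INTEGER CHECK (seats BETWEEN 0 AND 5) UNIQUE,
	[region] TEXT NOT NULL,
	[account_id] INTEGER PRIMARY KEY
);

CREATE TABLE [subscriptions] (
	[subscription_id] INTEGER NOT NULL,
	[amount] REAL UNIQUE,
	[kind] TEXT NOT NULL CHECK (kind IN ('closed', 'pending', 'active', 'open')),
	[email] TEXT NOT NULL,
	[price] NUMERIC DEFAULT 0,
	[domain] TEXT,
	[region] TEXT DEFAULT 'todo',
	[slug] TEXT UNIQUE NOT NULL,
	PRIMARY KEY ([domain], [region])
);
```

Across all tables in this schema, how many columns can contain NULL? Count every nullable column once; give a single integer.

12

plans: 3 nullable (kind, trial_days, plan_id — PK (slug, status, amount) and explicit NOT NULL columns excluded).
users: 4 nullable (name, usage, amount, region — PK (user_id) and explicit NOT NULL columns excluded).
accounts: 3 nullable (token, email, seats — PK (account_id) and explicit NOT NULL columns excluded).
subscriptions: 2 nullable (amount, price — PK (domain, region) and explicit NOT NULL columns excluded).
Total: 3 + 4 + 3 + 2 = 12.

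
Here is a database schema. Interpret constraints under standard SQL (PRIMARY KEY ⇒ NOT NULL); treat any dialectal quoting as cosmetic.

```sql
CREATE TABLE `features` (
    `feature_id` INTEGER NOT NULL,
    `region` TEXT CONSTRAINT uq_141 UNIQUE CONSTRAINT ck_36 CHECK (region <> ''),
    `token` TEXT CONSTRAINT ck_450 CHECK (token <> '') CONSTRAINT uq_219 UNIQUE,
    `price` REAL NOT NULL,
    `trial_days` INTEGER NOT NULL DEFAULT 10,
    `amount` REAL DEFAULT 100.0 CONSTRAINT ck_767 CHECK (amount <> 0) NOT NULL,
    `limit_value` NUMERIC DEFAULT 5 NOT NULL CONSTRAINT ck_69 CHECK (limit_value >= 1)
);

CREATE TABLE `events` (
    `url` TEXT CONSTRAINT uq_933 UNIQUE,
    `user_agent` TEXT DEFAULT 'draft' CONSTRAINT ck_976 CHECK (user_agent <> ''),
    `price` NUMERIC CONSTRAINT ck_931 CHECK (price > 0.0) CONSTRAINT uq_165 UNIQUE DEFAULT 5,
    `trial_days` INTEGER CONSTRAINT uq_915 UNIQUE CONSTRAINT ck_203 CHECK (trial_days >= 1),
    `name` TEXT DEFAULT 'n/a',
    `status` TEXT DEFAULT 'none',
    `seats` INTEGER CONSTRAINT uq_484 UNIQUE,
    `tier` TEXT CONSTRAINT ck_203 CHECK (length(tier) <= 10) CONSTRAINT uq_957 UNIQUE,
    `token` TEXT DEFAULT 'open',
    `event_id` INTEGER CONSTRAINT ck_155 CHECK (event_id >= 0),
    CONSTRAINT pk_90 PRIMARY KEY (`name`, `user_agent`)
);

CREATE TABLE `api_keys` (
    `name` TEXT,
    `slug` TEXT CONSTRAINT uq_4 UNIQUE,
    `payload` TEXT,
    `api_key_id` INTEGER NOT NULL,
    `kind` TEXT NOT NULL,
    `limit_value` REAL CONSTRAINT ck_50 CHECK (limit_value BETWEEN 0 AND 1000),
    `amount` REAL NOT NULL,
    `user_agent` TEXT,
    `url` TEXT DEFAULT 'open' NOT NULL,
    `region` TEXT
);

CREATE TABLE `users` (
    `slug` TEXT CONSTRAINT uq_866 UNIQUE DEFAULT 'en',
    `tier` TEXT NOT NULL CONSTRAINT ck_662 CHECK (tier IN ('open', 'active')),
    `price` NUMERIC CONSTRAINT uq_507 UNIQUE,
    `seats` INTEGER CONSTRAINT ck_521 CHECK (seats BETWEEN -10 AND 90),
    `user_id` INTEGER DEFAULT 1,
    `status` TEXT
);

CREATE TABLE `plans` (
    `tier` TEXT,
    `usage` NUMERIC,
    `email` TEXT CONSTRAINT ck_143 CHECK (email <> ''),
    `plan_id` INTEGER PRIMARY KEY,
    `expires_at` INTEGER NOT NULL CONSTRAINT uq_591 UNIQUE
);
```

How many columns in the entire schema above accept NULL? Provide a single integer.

features: 2 nullable (region, token — PK none and explicit NOT NULL columns excluded).
events: 8 nullable (url, price, trial_days, status, seats, tier, token, event_id — PK (name, user_agent) and explicit NOT NULL columns excluded).
api_keys: 6 nullable (name, slug, payload, limit_value, user_agent, region — PK none and explicit NOT NULL columns excluded).
users: 5 nullable (slug, price, seats, user_id, status — PK none and explicit NOT NULL columns excluded).
plans: 3 nullable (tier, usage, email — PK (plan_id) and explicit NOT NULL columns excluded).
Total: 2 + 8 + 6 + 5 + 3 = 24.

24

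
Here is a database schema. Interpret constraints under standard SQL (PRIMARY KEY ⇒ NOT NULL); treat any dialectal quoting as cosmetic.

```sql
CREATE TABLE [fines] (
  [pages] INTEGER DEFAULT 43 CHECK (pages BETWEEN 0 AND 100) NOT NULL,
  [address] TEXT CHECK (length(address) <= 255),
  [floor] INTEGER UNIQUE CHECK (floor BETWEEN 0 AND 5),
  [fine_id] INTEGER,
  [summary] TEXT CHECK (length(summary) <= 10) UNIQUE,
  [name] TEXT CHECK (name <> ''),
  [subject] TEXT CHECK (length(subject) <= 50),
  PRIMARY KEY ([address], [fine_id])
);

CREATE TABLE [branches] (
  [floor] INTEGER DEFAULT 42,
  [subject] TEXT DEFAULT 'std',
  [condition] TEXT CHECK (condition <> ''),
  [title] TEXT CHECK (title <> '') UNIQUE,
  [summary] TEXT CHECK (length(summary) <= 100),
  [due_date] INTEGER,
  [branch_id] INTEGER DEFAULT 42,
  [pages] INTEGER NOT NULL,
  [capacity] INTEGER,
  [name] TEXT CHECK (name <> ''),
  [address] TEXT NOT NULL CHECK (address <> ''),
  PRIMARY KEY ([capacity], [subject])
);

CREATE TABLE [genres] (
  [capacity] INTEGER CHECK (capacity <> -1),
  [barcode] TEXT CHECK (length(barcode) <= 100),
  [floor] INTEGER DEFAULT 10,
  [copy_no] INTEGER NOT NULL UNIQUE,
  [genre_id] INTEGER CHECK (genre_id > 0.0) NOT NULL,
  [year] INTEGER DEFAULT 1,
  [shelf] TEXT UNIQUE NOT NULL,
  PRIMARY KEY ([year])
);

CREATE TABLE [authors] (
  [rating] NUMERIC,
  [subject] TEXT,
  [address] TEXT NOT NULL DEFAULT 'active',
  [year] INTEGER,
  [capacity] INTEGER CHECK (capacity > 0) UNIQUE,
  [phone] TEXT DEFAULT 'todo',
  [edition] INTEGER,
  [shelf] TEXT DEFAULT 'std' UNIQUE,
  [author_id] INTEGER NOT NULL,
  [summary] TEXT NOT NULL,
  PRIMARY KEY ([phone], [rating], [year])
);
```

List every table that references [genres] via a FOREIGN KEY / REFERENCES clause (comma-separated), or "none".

No REFERENCES clause anywhere in the schema names genres.

none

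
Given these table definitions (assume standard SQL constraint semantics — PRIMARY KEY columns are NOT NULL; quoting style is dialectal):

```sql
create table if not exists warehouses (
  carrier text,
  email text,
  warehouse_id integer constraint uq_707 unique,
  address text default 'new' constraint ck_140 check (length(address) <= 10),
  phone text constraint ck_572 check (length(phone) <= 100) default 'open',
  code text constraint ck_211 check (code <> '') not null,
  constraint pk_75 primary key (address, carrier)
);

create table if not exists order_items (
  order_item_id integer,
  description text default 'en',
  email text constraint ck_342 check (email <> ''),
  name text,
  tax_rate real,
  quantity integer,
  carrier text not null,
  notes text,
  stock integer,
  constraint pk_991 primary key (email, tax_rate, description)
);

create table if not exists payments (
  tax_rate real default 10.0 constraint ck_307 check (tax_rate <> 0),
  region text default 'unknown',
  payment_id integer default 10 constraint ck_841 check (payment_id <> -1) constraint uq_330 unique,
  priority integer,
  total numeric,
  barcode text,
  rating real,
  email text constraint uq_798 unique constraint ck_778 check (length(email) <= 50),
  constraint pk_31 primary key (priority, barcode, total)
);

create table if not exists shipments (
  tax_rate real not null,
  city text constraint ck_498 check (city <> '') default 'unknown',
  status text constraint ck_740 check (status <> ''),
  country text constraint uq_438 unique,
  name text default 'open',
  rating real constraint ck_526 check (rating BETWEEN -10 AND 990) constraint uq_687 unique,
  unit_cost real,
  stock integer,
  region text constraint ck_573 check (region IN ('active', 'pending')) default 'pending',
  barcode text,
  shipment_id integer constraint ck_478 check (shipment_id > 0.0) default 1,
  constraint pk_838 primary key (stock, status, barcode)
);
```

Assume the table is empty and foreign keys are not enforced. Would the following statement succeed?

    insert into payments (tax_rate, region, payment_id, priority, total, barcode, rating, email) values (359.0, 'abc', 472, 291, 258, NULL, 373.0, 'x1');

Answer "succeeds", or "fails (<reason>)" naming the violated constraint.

barcode is explicitly set to NULL, but barcode is part of the PRIMARY KEY (implied NOT NULL).

fails (NOT NULL on barcode)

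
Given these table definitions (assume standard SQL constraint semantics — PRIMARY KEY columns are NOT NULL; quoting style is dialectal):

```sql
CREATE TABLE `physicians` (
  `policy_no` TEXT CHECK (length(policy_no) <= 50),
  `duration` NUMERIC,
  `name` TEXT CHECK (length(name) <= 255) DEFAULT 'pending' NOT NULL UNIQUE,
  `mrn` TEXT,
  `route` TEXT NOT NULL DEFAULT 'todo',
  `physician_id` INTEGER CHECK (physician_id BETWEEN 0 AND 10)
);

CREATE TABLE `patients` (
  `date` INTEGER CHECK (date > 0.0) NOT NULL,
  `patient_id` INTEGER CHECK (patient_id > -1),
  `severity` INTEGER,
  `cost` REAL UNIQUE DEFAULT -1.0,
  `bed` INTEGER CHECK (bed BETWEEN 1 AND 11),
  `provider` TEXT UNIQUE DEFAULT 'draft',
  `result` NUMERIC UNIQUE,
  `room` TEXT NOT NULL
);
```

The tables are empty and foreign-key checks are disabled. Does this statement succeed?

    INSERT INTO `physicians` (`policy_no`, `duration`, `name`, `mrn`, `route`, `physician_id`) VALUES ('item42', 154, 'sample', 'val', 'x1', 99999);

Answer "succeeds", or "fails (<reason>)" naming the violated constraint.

The value 99999 for physician_id violates CHECK (physician_id BETWEEN 0 AND 10).

fails (CHECK on physician_id)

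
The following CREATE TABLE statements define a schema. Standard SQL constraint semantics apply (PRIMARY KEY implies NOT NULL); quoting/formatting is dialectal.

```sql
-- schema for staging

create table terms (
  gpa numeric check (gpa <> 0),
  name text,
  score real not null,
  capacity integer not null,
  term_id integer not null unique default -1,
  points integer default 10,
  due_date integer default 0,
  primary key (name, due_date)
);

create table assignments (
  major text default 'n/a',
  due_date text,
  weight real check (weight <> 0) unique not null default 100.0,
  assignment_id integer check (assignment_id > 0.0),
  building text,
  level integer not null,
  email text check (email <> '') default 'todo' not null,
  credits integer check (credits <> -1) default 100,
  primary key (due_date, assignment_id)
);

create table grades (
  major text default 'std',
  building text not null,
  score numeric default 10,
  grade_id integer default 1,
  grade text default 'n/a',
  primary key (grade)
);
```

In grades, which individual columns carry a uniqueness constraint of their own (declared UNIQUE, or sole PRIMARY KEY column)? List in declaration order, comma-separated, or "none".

- major: no UNIQUE or single-column PK constraint.
- building: no UNIQUE or single-column PK constraint.
- score: no UNIQUE or single-column PK constraint.
- grade_id: no UNIQUE or single-column PK constraint.
- grade: single-column PRIMARY KEY → unique.

grade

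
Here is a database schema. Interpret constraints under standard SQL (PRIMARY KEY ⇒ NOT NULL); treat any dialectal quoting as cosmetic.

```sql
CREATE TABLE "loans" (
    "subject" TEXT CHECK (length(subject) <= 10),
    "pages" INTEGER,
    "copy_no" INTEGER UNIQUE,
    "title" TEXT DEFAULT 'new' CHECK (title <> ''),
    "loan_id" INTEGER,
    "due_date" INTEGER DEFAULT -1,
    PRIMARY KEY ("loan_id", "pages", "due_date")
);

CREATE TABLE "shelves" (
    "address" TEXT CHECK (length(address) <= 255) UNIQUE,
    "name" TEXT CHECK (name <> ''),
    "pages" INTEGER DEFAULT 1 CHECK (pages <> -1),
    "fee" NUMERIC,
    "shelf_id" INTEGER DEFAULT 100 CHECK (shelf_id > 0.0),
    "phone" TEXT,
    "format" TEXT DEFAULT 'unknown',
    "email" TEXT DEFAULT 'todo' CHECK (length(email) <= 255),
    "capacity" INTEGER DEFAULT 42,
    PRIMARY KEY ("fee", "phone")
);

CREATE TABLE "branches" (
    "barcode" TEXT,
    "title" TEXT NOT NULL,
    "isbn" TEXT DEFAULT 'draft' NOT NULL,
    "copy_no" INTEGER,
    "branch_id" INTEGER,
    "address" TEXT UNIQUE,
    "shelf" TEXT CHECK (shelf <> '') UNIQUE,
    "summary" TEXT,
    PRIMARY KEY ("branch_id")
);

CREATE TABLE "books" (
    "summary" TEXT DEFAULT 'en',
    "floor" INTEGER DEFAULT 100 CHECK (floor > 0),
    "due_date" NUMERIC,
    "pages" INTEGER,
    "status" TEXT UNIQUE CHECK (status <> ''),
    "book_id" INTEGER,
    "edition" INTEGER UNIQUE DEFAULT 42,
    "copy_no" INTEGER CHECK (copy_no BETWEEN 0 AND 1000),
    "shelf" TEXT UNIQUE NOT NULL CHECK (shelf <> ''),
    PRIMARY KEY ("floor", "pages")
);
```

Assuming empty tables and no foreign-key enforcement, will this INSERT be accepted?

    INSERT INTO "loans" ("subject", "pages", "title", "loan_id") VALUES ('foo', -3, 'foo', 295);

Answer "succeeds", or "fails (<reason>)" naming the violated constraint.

succeeds

NOT NULL columns: due_date defaults to -1; loan_id is supplied; pages is supplied.
CHECK constraints: 'foo' satisfies (length(subject) <= 10); 'foo' satisfies (title <> '').
No constraint is violated.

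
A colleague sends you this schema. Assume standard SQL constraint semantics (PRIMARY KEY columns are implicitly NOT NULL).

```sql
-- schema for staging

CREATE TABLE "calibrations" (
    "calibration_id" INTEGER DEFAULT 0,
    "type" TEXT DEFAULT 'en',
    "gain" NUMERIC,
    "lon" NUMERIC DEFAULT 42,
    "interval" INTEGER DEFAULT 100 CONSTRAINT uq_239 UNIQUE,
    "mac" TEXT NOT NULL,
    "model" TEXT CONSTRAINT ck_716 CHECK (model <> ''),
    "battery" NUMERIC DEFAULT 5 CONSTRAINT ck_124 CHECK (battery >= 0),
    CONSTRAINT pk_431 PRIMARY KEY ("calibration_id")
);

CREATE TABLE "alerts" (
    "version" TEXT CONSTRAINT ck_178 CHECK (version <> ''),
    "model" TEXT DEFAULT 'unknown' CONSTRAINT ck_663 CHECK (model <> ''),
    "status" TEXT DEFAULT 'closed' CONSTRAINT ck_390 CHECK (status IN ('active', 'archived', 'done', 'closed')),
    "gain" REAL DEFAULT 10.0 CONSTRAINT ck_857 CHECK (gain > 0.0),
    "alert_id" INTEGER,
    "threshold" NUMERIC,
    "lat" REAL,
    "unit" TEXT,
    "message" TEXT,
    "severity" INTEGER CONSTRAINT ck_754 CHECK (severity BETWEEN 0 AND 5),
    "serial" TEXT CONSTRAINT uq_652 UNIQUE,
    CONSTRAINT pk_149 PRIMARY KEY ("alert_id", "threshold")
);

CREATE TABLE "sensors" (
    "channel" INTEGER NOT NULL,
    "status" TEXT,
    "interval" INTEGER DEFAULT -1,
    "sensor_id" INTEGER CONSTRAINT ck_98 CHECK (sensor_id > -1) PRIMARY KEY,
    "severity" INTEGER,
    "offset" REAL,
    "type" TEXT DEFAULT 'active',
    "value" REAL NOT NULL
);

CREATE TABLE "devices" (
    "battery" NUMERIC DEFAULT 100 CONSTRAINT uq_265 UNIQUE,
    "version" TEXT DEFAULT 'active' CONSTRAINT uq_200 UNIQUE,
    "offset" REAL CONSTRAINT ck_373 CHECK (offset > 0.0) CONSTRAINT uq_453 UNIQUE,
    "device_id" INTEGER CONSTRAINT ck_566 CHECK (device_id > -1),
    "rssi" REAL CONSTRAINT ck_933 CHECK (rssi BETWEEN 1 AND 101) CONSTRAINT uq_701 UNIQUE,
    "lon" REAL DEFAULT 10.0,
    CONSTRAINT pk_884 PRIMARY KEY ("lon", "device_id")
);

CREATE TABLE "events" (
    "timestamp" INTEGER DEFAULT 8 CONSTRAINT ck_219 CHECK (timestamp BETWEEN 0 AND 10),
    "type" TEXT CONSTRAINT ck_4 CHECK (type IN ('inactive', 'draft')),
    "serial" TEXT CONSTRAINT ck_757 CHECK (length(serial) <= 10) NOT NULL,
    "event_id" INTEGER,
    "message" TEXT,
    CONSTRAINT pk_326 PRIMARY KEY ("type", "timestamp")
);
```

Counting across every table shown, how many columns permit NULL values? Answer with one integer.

26

calibrations: 6 nullable (type, gain, lon, interval, model, battery — PK (calibration_id) and explicit NOT NULL columns excluded).
alerts: 9 nullable (version, model, status, gain, lat, unit, message, severity, serial — PK (alert_id, threshold) and explicit NOT NULL columns excluded).
sensors: 5 nullable (status, interval, severity, offset, type — PK (sensor_id) and explicit NOT NULL columns excluded).
devices: 4 nullable (battery, version, offset, rssi — PK (lon, device_id) and explicit NOT NULL columns excluded).
events: 2 nullable (event_id, message — PK (type, timestamp) and explicit NOT NULL columns excluded).
Total: 6 + 9 + 5 + 4 + 2 = 26.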